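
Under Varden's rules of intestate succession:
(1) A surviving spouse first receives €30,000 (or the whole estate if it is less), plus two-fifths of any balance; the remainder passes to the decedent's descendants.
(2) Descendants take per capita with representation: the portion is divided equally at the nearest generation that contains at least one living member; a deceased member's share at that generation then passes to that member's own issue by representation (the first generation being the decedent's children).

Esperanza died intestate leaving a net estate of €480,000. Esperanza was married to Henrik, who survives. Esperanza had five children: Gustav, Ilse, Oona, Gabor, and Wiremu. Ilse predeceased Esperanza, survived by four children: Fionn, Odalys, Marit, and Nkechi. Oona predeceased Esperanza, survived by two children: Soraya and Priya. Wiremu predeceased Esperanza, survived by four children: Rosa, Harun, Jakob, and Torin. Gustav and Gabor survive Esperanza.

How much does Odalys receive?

Odalys receives €13,500.

Henrik first takes €30,000, leaving a balance of €450,000. Henrik then takes two-fifths of the balance (€180,000), for a total of €210,000. The remaining €270,000 passes to the descendants.
The descendants' portion (€270,000) is divided into 5 shares of €54,000: Gustav and Gabor each take €54,000; Ilse's €54,000 share passes to Ilse's issue; Oona's €54,000 share passes to Oona's issue; Wiremu's €54,000 share passes to Wiremu's issue.
Ilse's share (€54,000) is divided into 4 shares of €13,500: Fionn, Odalys, Marit, and Nkechi each take €13,500.
Oona's share (€54,000) is divided into 2 shares of €27,000: Soraya and Priya each take €27,000.
Wiremu's share (€54,000) is divided into 4 shares of €13,500: Rosa, Harun, Jakob, and Torin each take €13,500.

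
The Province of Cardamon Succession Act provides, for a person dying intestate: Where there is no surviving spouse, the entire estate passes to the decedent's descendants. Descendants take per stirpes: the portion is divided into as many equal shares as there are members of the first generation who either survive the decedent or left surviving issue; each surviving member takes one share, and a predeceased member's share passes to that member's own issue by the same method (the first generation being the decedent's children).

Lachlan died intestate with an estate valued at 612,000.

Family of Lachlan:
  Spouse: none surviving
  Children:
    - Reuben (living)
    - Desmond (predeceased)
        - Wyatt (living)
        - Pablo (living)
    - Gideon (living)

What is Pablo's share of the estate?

Pablo receives 102,000.

The entire 612,000 passes to the descendants.
That amount (612,000) is divided into 3 shares of 204,000: Reuben and Gideon each take 204,000; Desmond's 204,000 share passes to Desmond's issue.
Desmond's share (204,000) is divided into 2 shares of 102,000: Wyatt and Pablo each take 102,000.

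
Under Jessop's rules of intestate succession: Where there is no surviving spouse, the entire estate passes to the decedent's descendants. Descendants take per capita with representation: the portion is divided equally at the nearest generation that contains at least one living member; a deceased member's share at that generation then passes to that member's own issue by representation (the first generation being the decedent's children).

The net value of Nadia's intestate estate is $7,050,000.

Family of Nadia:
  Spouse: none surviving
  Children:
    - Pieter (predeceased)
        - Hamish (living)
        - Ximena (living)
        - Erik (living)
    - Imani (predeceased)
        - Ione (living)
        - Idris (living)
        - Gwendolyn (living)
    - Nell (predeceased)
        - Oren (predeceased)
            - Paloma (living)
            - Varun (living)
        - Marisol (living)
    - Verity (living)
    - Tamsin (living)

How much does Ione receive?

Ione receives $470,000.

The entire $7,050,000 passes to the descendants.
That amount ($7,050,000) is divided into 5 shares of $1,410,000: Verity and Tamsin each take $1,410,000; Pieter's $1,410,000 share passes to Pieter's issue; Imani's $1,410,000 share passes to Imani's issue; Nell's $1,410,000 share passes to Nell's issue.
Pieter's share ($1,410,000) is divided into 3 shares of $470,000: Hamish, Ximena, and Erik each take $470,000.
Imani's share ($1,410,000) is divided into 3 shares of $470,000: Ione, Idris, and Gwendolyn each take $470,000.
Nell's share ($1,410,000) is divided into 2 shares of $705,000: Marisol takes $705,000; Oren's $705,000 share passes to Oren's issue.
Oren's share ($705,000) is divided into 2 shares of $352,500: Paloma and Varun each take $352,500.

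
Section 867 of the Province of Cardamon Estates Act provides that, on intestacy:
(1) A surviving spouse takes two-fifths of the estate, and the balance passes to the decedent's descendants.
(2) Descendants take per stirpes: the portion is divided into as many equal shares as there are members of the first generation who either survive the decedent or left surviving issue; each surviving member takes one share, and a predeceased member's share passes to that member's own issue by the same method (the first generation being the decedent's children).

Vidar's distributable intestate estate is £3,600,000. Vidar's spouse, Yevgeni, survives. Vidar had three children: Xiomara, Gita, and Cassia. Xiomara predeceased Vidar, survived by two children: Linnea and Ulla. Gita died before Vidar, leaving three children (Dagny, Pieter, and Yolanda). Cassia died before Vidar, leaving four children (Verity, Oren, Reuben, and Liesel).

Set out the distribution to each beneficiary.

Yevgeni takes two-fifths of £3,600,000 = £1,440,000. The remaining £2,160,000 passes to the descendants.
The descendants' portion (£2,160,000) is divided into 3 shares of £720,000: Xiomara's £720,000 share passes to Xiomara's issue; Gita's £720,000 share passes to Gita's issue; Cassia's £720,000 share passes to Cassia's issue.
Xiomara's share (£720,000) is divided into 2 shares of £360,000: Linnea and Ulla each take £360,000.
Gita's share (£720,000) is divided into 3 shares of £240,000: Dagny, Pieter, and Yolanda each take £240,000.
Cassia's share (£720,000) is divided into 4 shares of £180,000: Verity, Oren, Reuben, and Liesel each take £180,000.

Yevgeni: £1,440,000; Linnea: £360,000; Ulla: £360,000; Dagny: £240,000; Pieter: £240,000; Yolanda: £240,000; Verity: £180,000; Oren: £180,000; Reuben: £180,000; Liesel: £180,000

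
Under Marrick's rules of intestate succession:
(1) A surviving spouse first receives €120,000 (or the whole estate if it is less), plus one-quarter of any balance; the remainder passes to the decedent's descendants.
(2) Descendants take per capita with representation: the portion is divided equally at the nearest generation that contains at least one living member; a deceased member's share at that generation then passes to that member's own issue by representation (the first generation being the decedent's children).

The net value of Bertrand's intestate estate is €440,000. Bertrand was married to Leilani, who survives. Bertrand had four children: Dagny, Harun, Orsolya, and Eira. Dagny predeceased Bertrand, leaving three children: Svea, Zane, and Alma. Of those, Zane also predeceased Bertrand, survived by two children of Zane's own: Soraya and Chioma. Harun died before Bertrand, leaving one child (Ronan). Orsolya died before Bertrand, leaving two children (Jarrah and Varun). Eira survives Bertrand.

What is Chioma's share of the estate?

Leilani first takes €120,000, leaving a balance of €320,000. Leilani then takes one-quarter of the balance (€80,000), for a total of €200,000. The remaining €240,000 passes to the descendants.
The descendants' portion (€240,000) is divided into 4 shares of €60,000: Eira takes €60,000; Dagny's €60,000 share passes to Dagny's issue; Harun's €60,000 share passes to Harun's issue; Orsolya's €60,000 share passes to Orsolya's issue.
Dagny's share (€60,000) is divided into 3 shares of €20,000: Svea and Alma each take €20,000; Zane's €20,000 share passes to Zane's issue.
Zane's share (€20,000) is divided into 2 shares of €10,000: Soraya and Chioma each take €10,000.
Harun's share (€60,000) passes entirely to Ronan.
Orsolya's share (€60,000) is divided into 2 shares of €30,000: Jarrah and Varun each take €30,000.

Chioma receives €10,000.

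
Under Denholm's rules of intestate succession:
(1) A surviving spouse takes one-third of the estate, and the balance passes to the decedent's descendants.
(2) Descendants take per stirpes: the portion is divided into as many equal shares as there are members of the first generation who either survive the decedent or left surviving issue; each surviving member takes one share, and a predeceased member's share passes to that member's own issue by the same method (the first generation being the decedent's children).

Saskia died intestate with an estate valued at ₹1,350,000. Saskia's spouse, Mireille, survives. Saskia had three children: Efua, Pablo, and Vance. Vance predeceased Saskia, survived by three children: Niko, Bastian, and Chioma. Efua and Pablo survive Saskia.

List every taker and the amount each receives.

Mireille: ₹450,000; Efua: ₹300,000; Pablo: ₹300,000; Niko: ₹100,000; Bastian: ₹100,000; Chioma: ₹100,000

Mireille takes one-third of ₹1,350,000 = ₹450,000. The remaining ₹900,000 passes to the descendants.
The descendants' portion (₹900,000) is divided into 3 shares of ₹300,000: Efua and Pablo each take ₹300,000; Vance's ₹300,000 share passes to Vance's issue.
Vance's share (₹300,000) is divided into 3 shares of ₹100,000: Niko, Bastian, and Chioma each take ₹100,000.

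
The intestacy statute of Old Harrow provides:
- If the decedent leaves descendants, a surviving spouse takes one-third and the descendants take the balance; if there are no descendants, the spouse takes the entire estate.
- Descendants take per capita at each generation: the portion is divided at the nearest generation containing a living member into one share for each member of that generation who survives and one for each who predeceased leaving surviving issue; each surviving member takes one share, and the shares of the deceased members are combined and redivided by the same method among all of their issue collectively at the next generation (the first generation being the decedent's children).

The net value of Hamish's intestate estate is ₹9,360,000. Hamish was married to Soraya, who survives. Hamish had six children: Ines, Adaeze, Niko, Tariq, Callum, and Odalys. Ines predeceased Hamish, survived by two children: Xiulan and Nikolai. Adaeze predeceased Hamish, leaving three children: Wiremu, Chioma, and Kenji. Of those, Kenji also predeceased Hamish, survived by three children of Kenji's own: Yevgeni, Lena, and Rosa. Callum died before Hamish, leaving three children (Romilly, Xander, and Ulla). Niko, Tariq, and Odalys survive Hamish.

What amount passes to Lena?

Soraya takes one-third of ₹9,360,000 = ₹3,120,000. The remaining ₹6,240,000 passes to the descendants.
The descendants' portion (₹6,240,000) is divided at the children's generation into 6 shares of ₹1,040,000. Niko, Tariq, and Odalys each take ₹1,040,000. The 3 shares of the deceased (Ines, Adaeze, and Callum) are combined into a pool of ₹3,120,000.
That pool (₹3,120,000) is divided at the grandchildren's generation into 8 shares of ₹390,000. Xiulan, Nikolai, Wiremu, Chioma, Romilly, Xander, and Ulla each take ₹390,000. The remaining share for the deceased Kenji (₹390,000) is carried to the next generation.
That pool (₹390,000) is divided at the great-grandchildren's generation equally among Yevgeni, Lena, and Rosa: ₹130,000 each.

Lena receives ₹130,000.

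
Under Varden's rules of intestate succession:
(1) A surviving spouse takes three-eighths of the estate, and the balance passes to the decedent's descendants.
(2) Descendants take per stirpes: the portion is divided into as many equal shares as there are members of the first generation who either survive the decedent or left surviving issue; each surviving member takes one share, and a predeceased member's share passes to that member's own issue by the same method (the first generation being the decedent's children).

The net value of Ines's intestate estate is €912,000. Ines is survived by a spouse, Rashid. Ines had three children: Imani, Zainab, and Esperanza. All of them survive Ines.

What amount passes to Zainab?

Zainab receives €190,000.

Rashid takes three-eighths of €912,000 = €342,000. The remaining €570,000 passes to the descendants.
The descendants' portion (€570,000) is divided into 3 shares of €190,000: Imani, Zainab, and Esperanza each take €190,000.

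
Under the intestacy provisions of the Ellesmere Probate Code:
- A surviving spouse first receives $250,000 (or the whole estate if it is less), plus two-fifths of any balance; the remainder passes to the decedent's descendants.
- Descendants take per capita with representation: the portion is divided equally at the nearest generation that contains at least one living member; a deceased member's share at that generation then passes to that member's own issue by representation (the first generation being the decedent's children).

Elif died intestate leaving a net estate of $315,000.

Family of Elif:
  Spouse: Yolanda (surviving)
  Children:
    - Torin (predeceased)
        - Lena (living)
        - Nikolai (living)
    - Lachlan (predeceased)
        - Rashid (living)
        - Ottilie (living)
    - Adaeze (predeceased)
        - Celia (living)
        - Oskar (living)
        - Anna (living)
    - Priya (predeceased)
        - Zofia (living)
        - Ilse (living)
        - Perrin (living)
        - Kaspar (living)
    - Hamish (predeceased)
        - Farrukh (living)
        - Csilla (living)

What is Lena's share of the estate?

Lena receives $3,000.

Yolanda first takes $250,000, leaving a balance of $65,000. Yolanda then takes two-fifths of the balance ($26,000), for a total of $276,000. The remaining $39,000 passes to the descendants.
No child survives, so the initial division is made at the grandchildren's generation.
The descendants' portion ($39,000) is divided into 13 shares of $3,000: Lena, Nikolai, Rashid, Ottilie, Celia, Oskar, Anna, Zofia, Ilse, Perrin, Kaspar, Farrukh, and Csilla each take $3,000.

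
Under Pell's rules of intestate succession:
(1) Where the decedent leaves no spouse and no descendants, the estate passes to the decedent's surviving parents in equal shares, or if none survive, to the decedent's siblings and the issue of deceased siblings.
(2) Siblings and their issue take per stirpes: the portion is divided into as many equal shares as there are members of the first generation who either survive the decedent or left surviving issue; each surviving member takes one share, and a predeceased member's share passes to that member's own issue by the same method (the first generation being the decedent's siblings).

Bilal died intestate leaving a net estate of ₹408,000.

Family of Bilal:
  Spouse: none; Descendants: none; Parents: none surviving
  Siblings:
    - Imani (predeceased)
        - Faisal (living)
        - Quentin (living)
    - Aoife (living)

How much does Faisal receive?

The entire ₹408,000 passes to the siblings and their issue.
That amount (₹408,000) is divided into 2 shares of ₹204,000: Aoife takes ₹204,000; Imani's ₹204,000 share passes to Imani's issue.
Imani's share (₹204,000) is divided into 2 shares of ₹102,000: Faisal and Quentin each take ₹102,000.

Faisal receives ₹102,000.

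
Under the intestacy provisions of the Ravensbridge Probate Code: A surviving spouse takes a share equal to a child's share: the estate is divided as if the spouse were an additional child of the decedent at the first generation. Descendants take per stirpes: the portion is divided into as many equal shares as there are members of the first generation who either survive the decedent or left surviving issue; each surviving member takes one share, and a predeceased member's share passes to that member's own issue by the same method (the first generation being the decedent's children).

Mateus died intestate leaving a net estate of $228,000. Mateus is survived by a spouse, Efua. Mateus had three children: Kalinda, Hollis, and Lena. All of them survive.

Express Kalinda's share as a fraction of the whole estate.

The spouse counts as an additional share at the children's level, so there are 4 primary shares of $57,000. Efua takes one such share ($57,000).
The children's combined portion ($171,000) is divided into 3 shares of $57,000: Kalinda, Hollis, and Lena each take $57,000.

Kalinda receives 1/4 of the estate.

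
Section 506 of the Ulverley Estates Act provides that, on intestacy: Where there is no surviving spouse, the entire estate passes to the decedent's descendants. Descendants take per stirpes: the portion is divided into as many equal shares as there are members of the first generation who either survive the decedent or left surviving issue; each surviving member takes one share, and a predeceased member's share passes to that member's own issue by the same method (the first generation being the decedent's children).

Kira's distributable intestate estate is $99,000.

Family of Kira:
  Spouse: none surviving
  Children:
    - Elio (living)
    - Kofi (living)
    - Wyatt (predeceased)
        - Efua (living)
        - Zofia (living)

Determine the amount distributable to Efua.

The entire $99,000 passes to the descendants.
That amount ($99,000) is divided into 3 shares of $33,000: Elio and Kofi each take $33,000; Wyatt's $33,000 share passes to Wyatt's issue.
Wyatt's share ($33,000) is divided into 2 shares of $16,500: Efua and Zofia each take $16,500.

Efua receives $16,500.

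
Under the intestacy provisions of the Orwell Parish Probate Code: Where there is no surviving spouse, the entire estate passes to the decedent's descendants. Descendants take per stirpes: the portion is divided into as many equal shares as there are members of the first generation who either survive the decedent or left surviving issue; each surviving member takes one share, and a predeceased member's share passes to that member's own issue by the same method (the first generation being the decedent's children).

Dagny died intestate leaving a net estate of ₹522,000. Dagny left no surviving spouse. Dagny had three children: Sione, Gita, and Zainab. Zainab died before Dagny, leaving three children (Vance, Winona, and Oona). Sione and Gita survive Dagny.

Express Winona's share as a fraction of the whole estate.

The entire ₹522,000 passes to the descendants.
That amount (₹522,000) is divided into 3 shares of ₹174,000: Sione and Gita each take ₹174,000; Zainab's ₹174,000 share passes to Zainab's issue.
Zainab's share (₹174,000) is divided into 3 shares of ₹58,000: Vance, Winona, and Oona each take ₹58,000.

Winona receives 1/9 of the estate.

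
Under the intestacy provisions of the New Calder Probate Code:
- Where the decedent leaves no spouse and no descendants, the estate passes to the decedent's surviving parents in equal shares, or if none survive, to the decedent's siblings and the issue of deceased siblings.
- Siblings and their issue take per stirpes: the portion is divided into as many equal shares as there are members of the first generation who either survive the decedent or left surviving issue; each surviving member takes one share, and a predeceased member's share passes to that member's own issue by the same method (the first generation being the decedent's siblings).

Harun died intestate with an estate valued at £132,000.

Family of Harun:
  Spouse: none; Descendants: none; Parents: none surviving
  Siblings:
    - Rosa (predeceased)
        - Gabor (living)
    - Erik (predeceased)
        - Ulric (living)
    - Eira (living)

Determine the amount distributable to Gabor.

Gabor receives £44,000.

The entire £132,000 passes to the siblings and their issue.
That amount (£132,000) is divided into 3 shares of £44,000: Eira takes £44,000; Rosa's £44,000 share passes to Rosa's issue; Erik's £44,000 share passes to Erik's issue.
Rosa's share (£44,000) passes entirely to Gabor.
Erik's share (£44,000) passes entirely to Ulric.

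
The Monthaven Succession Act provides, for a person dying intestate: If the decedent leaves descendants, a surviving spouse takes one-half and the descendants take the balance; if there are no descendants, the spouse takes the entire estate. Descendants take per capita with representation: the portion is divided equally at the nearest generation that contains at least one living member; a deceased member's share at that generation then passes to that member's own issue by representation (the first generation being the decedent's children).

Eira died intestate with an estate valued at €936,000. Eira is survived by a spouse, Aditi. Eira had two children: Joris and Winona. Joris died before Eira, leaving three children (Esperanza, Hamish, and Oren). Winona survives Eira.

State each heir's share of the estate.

Aditi: €468,000; Esperanza: €78,000; Hamish: €78,000; Oren: €78,000; Winona: €234,000

Aditi takes one-half of €936,000 = €468,000. The remaining €468,000 passes to the descendants.
The descendants' portion (€468,000) is divided into 2 shares of €234,000: Winona takes €234,000; Joris's €234,000 share passes to Joris's issue.
Joris's share (€234,000) is divided into 3 shares of €78,000: Esperanza, Hamish, and Oren each take €78,000.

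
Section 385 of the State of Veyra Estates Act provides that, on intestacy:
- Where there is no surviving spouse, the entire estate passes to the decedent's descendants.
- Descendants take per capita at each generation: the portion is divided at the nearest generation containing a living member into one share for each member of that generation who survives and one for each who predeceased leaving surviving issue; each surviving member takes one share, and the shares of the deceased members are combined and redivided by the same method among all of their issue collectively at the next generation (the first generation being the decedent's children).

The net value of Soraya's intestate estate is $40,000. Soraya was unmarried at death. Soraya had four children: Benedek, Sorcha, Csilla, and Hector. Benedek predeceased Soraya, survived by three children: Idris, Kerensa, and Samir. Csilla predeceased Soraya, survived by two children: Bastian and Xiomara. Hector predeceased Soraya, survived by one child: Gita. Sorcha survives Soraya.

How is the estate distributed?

Idris: $5,000; Kerensa: $5,000; Samir: $5,000; Sorcha: $10,000; Bastian: $5,000; Xiomara: $5,000; Gita: $5,000

The entire $40,000 passes to the descendants.
That amount ($40,000) is divided at the children's generation into 4 shares of $10,000. Sorcha takes $10,000. The 3 shares of the deceased (Benedek, Csilla, and Hector) are combined into a pool of $30,000.
That pool ($30,000) is divided at the grandchildren's generation equally among Idris, Kerensa, Samir, Bastian, Xiomara, and Gita: $5,000 each.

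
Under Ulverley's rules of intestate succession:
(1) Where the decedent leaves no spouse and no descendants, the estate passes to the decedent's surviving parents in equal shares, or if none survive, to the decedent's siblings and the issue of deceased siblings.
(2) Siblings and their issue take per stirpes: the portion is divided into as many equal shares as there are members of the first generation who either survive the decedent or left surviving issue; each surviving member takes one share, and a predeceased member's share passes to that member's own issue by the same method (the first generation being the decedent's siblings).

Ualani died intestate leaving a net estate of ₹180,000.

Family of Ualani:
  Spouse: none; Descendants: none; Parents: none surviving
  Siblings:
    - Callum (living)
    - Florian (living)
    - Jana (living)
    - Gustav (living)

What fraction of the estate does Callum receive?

The entire ₹180,000 passes to the siblings and their issue.
That amount (₹180,000) is divided into 4 shares of ₹45,000: Callum, Florian, Jana, and Gustav each take ₹45,000.

Callum receives 1/4 of the estate.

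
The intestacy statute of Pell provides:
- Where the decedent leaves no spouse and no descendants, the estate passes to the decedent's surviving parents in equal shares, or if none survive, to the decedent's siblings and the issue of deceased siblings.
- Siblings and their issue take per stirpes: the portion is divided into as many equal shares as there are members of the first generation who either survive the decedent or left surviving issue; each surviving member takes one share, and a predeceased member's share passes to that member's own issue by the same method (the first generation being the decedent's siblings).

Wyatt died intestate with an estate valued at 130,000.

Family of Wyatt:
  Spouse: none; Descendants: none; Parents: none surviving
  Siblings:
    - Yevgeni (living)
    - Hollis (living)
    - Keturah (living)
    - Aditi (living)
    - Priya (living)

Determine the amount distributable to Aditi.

Aditi receives 26,000.

The entire 130,000 passes to the siblings and their issue.
That amount (130,000) is divided into 5 shares of 26,000: Yevgeni, Hollis, Keturah, Aditi, and Priya each take 26,000.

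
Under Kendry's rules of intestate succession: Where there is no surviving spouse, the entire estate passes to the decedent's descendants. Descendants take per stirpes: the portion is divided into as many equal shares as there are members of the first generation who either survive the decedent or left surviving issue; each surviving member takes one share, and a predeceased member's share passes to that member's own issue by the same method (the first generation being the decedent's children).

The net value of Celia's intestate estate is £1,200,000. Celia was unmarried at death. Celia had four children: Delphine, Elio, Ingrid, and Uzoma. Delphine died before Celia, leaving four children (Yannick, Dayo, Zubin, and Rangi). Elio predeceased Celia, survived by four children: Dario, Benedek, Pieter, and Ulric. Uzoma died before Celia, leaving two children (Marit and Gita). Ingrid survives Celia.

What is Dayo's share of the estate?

The entire £1,200,000 passes to the descendants.
That amount (£1,200,000) is divided into 4 shares of £300,000: Ingrid takes £300,000; Delphine's £300,000 share passes to Delphine's issue; Elio's £300,000 share passes to Elio's issue; Uzoma's £300,000 share passes to Uzoma's issue.
Delphine's share (£300,000) is divided into 4 shares of £75,000: Yannick, Dayo, Zubin, and Rangi each take £75,000.
Elio's share (£300,000) is divided into 4 shares of £75,000: Dario, Benedek, Pieter, and Ulric each take £75,000.
Uzoma's share (£300,000) is divided into 2 shares of £150,000: Marit and Gita each take £150,000.

Dayo receives £75,000.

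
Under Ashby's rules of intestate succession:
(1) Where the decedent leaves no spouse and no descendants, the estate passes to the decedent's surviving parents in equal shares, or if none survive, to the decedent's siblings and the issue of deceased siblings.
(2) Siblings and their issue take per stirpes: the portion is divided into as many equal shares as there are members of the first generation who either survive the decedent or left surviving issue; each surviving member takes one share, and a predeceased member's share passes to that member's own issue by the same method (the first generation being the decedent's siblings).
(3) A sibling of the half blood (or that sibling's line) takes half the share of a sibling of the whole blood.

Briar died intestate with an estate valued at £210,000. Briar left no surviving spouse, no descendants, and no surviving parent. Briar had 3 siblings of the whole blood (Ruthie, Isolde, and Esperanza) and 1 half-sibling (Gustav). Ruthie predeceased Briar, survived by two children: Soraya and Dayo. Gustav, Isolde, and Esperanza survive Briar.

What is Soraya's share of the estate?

Soraya receives £30,000.

The entire £210,000 passes to the siblings and their issue.
Counting each half-blood sibling's line as half a unit, there are 7/2 units in £210,000, so one unit is £60,000. Whole-blood lines (Ruthie, Isolde, and Esperanza) take £60,000 each; half-blood lines (Gustav) take £30,000 each.
Ruthie's share (£60,000) is divided into 2 shares of £30,000: Soraya and Dayo each take £30,000.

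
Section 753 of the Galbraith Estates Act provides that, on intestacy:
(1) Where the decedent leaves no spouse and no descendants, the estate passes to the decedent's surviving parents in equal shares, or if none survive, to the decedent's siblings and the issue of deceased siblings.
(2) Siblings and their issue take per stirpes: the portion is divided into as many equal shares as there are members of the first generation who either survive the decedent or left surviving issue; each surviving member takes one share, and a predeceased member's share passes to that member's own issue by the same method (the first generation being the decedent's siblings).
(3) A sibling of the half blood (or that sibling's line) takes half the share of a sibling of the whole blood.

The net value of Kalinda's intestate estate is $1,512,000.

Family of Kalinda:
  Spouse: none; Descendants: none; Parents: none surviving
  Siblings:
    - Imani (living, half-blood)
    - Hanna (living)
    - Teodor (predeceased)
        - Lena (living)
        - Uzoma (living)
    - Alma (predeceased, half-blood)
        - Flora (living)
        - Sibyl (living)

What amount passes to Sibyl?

The entire $1,512,000 passes to the siblings and their issue.
Counting each half-blood sibling's line as half a unit, there are 3 units in $1,512,000, so one unit is $504,000. Whole-blood lines (Hanna and Teodor) take $504,000 each; half-blood lines (Imani and Alma) take $252,000 each.
Teodor's share ($504,000) is divided into 2 shares of $252,000: Lena and Uzoma each take $252,000.
Alma's share ($252,000) is divided into 2 shares of $126,000: Flora and Sibyl each take $126,000.

Sibyl receives $126,000.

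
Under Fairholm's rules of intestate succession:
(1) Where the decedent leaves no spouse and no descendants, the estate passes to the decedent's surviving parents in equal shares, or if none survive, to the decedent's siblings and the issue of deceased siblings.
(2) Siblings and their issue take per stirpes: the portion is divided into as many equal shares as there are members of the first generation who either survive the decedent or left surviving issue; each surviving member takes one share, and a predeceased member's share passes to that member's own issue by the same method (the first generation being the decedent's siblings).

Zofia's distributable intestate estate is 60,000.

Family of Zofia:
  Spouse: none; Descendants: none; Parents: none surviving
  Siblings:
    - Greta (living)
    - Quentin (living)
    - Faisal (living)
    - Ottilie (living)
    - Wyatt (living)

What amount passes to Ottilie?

The entire 60,000 passes to the siblings and their issue.
That amount (60,000) is divided into 5 shares of 12,000: Greta, Quentin, Faisal, Ottilie, and Wyatt each take 12,000.

Ottilie receives 12,000.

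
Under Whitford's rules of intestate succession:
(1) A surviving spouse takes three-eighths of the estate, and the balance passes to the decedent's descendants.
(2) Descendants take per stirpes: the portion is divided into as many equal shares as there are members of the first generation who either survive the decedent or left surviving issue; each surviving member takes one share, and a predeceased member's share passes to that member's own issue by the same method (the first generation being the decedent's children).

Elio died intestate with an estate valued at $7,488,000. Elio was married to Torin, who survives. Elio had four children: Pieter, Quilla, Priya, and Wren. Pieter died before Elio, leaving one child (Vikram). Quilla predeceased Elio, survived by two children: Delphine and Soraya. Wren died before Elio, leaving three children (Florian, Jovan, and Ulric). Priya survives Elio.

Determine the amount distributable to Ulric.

Ulric receives $390,000.

Torin takes three-eighths of $7,488,000 = $2,808,000. The remaining $4,680,000 passes to the descendants.
The descendants' portion ($4,680,000) is divided into 4 shares of $1,170,000: Priya takes $1,170,000; Pieter's $1,170,000 share passes to Pieter's issue; Quilla's $1,170,000 share passes to Quilla's issue; Wren's $1,170,000 share passes to Wren's issue.
Pieter's share ($1,170,000) passes entirely to Vikram.
Quilla's share ($1,170,000) is divided into 2 shares of $585,000: Delphine and Soraya each take $585,000.
Wren's share ($1,170,000) is divided into 3 shares of $390,000: Florian, Jovan, and Ulric each take $390,000.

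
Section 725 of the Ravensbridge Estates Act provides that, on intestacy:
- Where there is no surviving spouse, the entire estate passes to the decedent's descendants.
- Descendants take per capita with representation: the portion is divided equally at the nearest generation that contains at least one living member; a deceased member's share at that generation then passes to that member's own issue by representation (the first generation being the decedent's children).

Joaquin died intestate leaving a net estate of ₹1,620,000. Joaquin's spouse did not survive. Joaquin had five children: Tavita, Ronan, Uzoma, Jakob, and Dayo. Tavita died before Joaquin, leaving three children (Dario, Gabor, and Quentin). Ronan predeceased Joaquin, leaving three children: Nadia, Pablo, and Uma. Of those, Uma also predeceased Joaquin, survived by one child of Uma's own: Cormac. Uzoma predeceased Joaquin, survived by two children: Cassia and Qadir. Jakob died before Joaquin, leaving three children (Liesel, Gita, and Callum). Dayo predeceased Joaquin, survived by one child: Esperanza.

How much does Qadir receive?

Qadir receives ₹135,000.

The entire ₹1,620,000 passes to the descendants.
No child survives, so the initial division is made at the grandchildren's generation.
That amount (₹1,620,000) is divided into 12 shares of ₹135,000: Dario, Gabor, Quentin, Nadia, Pablo, Cassia, Qadir, Liesel, Gita, Callum, and Esperanza each take ₹135,000; Uma's ₹135,000 share passes to Uma's issue.
Uma's share (₹135,000) passes entirely to Cormac.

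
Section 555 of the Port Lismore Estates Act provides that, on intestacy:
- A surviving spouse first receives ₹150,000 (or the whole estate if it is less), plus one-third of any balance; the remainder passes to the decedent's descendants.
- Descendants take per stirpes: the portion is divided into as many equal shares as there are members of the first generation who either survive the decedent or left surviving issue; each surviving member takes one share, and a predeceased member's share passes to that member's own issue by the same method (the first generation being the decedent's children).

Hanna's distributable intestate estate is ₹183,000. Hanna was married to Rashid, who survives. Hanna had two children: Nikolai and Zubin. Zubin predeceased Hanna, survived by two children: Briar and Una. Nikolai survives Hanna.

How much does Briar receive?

Briar receives ₹5,500.

Rashid first takes ₹150,000, leaving a balance of ₹33,000. Rashid then takes one-third of the balance (₹11,000), for a total of ₹161,000. The remaining ₹22,000 passes to the descendants.
The descendants' portion (₹22,000) is divided into 2 shares of ₹11,000: Nikolai takes ₹11,000; Zubin's ₹11,000 share passes to Zubin's issue.
Zubin's share (₹11,000) is divided into 2 shares of ₹5,500: Briar and Una each take ₹5,500.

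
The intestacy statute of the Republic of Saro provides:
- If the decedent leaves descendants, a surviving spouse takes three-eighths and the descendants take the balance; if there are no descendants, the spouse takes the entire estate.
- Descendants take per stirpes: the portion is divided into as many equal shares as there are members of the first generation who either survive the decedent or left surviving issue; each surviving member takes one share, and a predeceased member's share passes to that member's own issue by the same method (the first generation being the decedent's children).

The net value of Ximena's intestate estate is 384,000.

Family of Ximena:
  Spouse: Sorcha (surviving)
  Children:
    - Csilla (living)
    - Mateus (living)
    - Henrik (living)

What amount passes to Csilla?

Csilla receives 80,000.

Sorcha takes three-eighths of 384,000 = 144,000. The remaining 240,000 passes to the descendants.
The descendants' portion (240,000) is divided into 3 shares of 80,000: Csilla, Mateus, and Henrik each take 80,000.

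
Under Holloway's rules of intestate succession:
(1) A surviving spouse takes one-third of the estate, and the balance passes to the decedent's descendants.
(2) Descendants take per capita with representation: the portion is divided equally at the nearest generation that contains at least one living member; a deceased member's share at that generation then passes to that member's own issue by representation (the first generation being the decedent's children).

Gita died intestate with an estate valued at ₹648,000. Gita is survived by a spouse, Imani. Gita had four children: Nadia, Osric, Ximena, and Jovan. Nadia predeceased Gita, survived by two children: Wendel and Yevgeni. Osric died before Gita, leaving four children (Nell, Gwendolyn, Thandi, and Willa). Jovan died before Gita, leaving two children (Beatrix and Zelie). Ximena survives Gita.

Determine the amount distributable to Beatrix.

Imani takes one-third of ₹648,000 = ₹216,000. The remaining ₹432,000 passes to the descendants.
The descendants' portion (₹432,000) is divided into 4 shares of ₹108,000: Ximena takes ₹108,000; Nadia's ₹108,000 share passes to Nadia's issue; Osric's ₹108,000 share passes to Osric's issue; Jovan's ₹108,000 share passes to Jovan's issue.
Nadia's share (₹108,000) is divided into 2 shares of ₹54,000: Wendel and Yevgeni each take ₹54,000.
Osric's share (₹108,000) is divided into 4 shares of ₹27,000: Nell, Gwendolyn, Thandi, and Willa each take ₹27,000.
Jovan's share (₹108,000) is divided into 2 shares of ₹54,000: Beatrix and Zelie each take ₹54,000.

Beatrix receives ₹54,000.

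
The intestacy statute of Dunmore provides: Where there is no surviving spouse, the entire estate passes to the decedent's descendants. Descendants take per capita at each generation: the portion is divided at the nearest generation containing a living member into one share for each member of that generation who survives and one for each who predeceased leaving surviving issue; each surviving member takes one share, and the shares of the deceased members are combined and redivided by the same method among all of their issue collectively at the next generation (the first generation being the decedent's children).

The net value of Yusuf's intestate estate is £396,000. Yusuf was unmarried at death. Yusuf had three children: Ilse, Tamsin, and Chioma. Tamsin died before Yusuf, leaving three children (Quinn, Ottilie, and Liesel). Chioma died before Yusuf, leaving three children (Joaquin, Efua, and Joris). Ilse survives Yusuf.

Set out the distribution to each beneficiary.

The entire £396,000 passes to the descendants.
That amount (£396,000) is divided at the children's generation into 3 shares of £132,000. Ilse takes £132,000. The 2 shares of the deceased (Tamsin and Chioma) are combined into a pool of £264,000.
That pool (£264,000) is divided at the grandchildren's generation equally among Quinn, Ottilie, Liesel, Joaquin, Efua, and Joris: £44,000 each.

Ilse: £132,000; Quinn: £44,000; Ottilie: £44,000; Liesel: £44,000; Joaquin: £44,000; Efua: £44,000; Joris: £44,000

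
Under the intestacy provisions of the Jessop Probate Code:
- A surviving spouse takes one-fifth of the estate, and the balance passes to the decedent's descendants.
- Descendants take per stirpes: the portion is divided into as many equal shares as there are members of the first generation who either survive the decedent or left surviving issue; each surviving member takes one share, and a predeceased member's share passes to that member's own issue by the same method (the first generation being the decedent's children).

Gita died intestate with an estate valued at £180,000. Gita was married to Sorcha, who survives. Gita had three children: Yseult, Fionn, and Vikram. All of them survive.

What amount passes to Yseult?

Sorcha takes one-fifth of £180,000 = £36,000. The remaining £144,000 passes to the descendants.
The descendants' portion (£144,000) is divided into 3 shares of £48,000: Yseult, Fionn, and Vikram each take £48,000.

Yseult receives £48,000.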